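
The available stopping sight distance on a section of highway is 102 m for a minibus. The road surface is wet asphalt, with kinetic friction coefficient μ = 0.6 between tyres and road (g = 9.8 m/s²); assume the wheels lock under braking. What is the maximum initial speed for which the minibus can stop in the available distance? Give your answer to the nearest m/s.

a = μg = 0.6 × 9.8 = 5.880 m/s².
v²/(2a) = d ⇒ v = √(2 × 5.880 × 102) = √1199.52 = 34.6341 m/s.

Maximum speed ≈ 35 m/s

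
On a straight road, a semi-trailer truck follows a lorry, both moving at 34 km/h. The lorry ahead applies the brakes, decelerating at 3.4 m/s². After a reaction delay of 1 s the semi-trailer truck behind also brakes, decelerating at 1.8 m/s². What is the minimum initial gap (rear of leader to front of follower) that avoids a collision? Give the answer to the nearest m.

Minimum gap ≈ 21 m

34 km/h ÷ 3.6 = 9.4444 m/s.
Leader travels v²/(2a_L) = 89.197 / 6.800 = 13.117 m before stopping.
Follower covers v·t_r = 9.4444 × 1 = 9.444 m while reacting, then v²/(2a_F) = 89.197 / 3.600 = 24.777 m while braking, for a total of 9.444 + 24.777 = 34.221 m.
Since a_F ≤ a_L and the follower starts braking later, the follower is never slower than the leader, so the closest approach is when both have stopped.
Minimum gap = 34.221 − 13.117 = 21.104 m.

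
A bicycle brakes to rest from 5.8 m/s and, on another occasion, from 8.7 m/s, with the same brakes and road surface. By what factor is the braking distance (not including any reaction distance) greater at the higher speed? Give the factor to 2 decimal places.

Factor ≈ 2.25

Braking distance d = v²/(2a), so with a fixed, d ∝ v².
Factor = (8.7/5.8)² = 1.5000² = 2.2500.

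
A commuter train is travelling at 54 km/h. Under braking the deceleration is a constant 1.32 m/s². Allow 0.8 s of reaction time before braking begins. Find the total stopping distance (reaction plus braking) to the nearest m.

Total stopping distance ≈ 97 m

54 km/h ÷ 3.6 = 15.0000 m/s.
Reaction distance = v·t_r = 15.0000 × 0.8 = 12.000 m.
Braking distance = v²/(2a) = 15.0000² / (2 × 1.320) = 225.000 / 2.640 = 85.227 m.
Total = 12.000 + 85.227 = 97.227 m.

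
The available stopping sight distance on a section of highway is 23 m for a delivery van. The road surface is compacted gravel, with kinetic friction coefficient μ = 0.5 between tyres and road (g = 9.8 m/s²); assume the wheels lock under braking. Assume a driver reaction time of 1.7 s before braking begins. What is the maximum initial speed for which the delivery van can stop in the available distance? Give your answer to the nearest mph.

Maximum speed ≈ 20 mph

a = μg = 0.5 × 9.8 = 4.900 m/s².
Stopping distance: v·t_r + v²/(2a) = 23 with t_r = 1.7 s and a = 4.900 m/s².
So v² + 16.660 v − 225.40 = 0.
Positive root: v = −a·t_r + √((a·t_r)² + 2a·d) = −8.330 + √(69.389 + 225.40) = 8.8394 m/s.
8.8394 m/s ÷ 0.44704 = 19.773 mph.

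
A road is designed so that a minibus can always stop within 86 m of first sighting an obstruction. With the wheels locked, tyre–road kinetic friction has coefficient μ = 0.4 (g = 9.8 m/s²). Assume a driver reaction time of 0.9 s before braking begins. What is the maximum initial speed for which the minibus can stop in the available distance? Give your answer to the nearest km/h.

a = μg = 0.4 × 9.8 = 3.920 m/s².
Stopping distance: v·t_r + v²/(2a) = 86 with t_r = 0.9 s and a = 3.920 m/s².
So v² + 7.056 v − 674.24 = 0.
Positive root: v = −a·t_r + √((a·t_r)² + 2a·d) = −3.528 + √(12.447 + 674.24) = 22.6767 m/s.
22.6767 m/s × 3.6 = 81.636 km/h.

Maximum speed ≈ 82 km/h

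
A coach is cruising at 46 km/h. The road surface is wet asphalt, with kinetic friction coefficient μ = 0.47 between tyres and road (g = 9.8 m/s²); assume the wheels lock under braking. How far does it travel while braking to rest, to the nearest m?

46 km/h ÷ 3.6 = 12.7778 m/s.
a = μg = 0.47 × 9.8 = 4.606 m/s².
Braking distance = v²/(2a) = 12.7778² / (2 × 4.606) = 163.272 / 9.212 = 17.724 m.

Braking distance ≈ 18 m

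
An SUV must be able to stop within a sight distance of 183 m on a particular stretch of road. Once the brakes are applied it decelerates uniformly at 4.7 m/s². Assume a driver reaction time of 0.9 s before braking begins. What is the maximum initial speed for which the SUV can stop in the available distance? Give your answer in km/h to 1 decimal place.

Stopping distance: v·t_r + v²/(2a) = 183 with t_r = 0.9 s and a = 4.700 m/s².
So v² + 8.460 v − 1720.20 = 0.
Positive root: v = −a·t_r + √((a·t_r)² + 2a·d) = −4.230 + √(17.893 + 1720.20) = 37.4604 m/s.
37.4604 m/s × 3.6 = 134.857 km/h.

Maximum speed ≈ 134.9 km/h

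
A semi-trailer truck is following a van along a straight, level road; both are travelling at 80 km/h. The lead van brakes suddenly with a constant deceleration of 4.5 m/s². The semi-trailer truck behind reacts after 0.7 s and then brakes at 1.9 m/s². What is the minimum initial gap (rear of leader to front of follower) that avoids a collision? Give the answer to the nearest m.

80 km/h ÷ 3.6 = 22.2222 m/s.
Leader travels v²/(2a_L) = 493.826 / 9.000 = 54.870 m before stopping.
Follower covers v·t_r = 22.2222 × 0.7 = 15.556 m while reacting, then v²/(2a_F) = 493.826 / 3.800 = 129.954 m while braking, for a total of 15.556 + 129.954 = 145.510 m.
Since a_F ≤ a_L and the follower starts braking later, the follower is never slower than the leader, so the closest approach is when both have stopped.
Minimum gap = 145.510 − 54.870 = 90.640 m.

Minimum gap ≈ 91 m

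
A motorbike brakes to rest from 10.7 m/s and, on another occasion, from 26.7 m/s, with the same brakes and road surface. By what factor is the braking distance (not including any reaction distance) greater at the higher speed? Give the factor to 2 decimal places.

Factor ≈ 6.23

Braking distance d = v²/(2a), so with a fixed, d ∝ v².
Factor = (26.7/10.7)² = 2.4953² = 6.2265.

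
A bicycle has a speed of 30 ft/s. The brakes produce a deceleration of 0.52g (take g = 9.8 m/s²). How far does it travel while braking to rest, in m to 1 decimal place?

30 ft/s × 0.3048 = 9.1440 m/s.
a = 0.52 × 9.8 = 5.096 m/s².
Braking distance = v²/(2a) = 9.1440² / (2 × 5.096) = 83.613 / 10.192 = 8.204 m.

Braking distance ≈ 8.2 m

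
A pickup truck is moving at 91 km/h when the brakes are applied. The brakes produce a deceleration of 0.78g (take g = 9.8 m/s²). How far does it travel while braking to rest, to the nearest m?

Braking distance ≈ 42 m

91 km/h ÷ 3.6 = 25.2778 m/s.
a = 0.78 × 9.8 = 7.644 m/s².
Braking distance = v²/(2a) = 25.2778² / (2 × 7.644) = 638.967 / 15.288 = 41.795 m.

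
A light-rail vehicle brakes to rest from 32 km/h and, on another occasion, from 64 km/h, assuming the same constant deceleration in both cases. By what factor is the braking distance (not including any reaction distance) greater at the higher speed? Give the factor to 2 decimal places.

Factor ≈ 4.00

Braking distance d = v²/(2a), so with a fixed, d ∝ v².
Factor = (64/32)² = 2.0000² = 4.0000.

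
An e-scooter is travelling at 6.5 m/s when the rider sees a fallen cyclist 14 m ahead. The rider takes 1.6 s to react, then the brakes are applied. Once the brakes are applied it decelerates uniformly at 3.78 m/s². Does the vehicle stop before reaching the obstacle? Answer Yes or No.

Reaction distance = 6.5000 × 1.6 = 10.400 m.
Braking distance = v²/(2a) = 42.250 / 7.560 = 5.589 m.
Total stopping distance = 10.400 + 5.589 = 15.989 m, vs 14 m available — it cannot stop in time and overshoots by 15.989 − 14 = 1.989 m.

No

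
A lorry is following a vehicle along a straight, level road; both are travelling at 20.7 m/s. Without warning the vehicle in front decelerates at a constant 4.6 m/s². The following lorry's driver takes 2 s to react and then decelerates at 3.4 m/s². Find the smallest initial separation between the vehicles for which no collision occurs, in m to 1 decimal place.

Leader travels v²/(2a_L) = 428.490 / 9.200 = 46.575 m before stopping.
Follower covers v·t_r = 20.7000 × 2 = 41.400 m while reacting, then v²/(2a_F) = 428.490 / 6.800 = 63.013 m while braking, for a total of 41.400 + 63.013 = 104.413 m.
Since a_F ≤ a_L and the follower starts braking later, the follower is never slower than the leader, so the closest approach is when both have stopped.
Minimum gap = 104.413 − 46.575 = 57.838 m.

Minimum gap ≈ 57.8 m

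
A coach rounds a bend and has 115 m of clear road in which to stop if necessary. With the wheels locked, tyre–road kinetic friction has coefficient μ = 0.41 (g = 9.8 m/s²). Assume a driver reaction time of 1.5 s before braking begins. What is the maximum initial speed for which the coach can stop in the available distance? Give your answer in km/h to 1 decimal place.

Maximum speed ≈ 89.9 km/h

a = μg = 0.41 × 9.8 = 4.018 m/s².
Stopping distance: v·t_r + v²/(2a) = 115 with t_r = 1.5 s and a = 4.018 m/s².
So v² + 12.054 v − 924.14 = 0.
Positive root: v = −a·t_r + √((a·t_r)² + 2a·d) = −6.027 + √(36.325 + 924.14) = 24.9644 m/s.
24.9644 m/s × 3.6 = 89.872 km/h.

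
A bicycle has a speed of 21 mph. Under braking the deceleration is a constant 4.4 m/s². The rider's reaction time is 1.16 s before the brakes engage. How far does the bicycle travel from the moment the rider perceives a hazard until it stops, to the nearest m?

Total stopping distance ≈ 21 m

21 mph × 0.44704 = 9.3878 m/s.
Reaction distance = v·t_r = 9.3878 × 1.16 = 10.890 m.
Braking distance = v²/(2a) = 9.3878² / (2 × 4.400) = 88.131 / 8.800 = 10.015 m.
Total = 10.890 + 10.015 = 20.905 m.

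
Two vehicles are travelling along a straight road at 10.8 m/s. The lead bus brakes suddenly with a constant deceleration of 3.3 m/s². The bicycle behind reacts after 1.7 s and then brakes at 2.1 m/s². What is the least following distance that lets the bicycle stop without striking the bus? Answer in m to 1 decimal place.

Minimum gap ≈ 28.5 m

Leader travels v²/(2a_L) = 116.640 / 6.600 = 17.673 m before stopping.
Follower covers v·t_r = 10.8000 × 1.7 = 18.360 m while reacting, then v²/(2a_F) = 116.640 / 4.200 = 27.771 m while braking, for a total of 18.360 + 27.771 = 46.131 m.
Since a_F ≤ a_L and the follower starts braking later, the follower is never slower than the leader, so the closest approach is when both have stopped.
Minimum gap = 46.131 − 17.673 = 28.458 m.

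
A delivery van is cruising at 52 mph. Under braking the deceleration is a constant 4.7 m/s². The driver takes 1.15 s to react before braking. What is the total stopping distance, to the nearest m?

52 mph × 0.44704 = 23.2461 m/s.
Reaction distance = v·t_r = 23.2461 × 1.15 = 26.733 m.
Braking distance = v²/(2a) = 23.2461² / (2 × 4.700) = 540.381 / 9.400 = 57.487 m.
Total = 26.733 + 57.487 = 84.220 m.

Total stopping distance ≈ 84 m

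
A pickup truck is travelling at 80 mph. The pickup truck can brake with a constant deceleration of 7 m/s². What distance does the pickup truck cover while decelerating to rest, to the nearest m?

Braking distance ≈ 91 m

80 mph × 0.44704 = 35.7632 m/s.
Braking distance = v²/(2a) = 35.7632² / (2 × 7.000) = 1279.006 / 14.000 = 91.358 m.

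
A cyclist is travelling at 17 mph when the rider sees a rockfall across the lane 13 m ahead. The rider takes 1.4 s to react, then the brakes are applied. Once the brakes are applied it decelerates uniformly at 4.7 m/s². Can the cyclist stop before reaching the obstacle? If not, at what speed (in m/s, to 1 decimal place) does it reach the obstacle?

No — it strikes the obstacle at 6.0 m/s

17 mph × 0.44704 = 7.5997 m/s.
Reaction distance = 7.5997 × 1.4 = 10.640 m.
Braking distance needed to stop: v²/(2a) = 57.755 / 9.400 = 6.144 m, so total needed = 10.640 + 6.144 = 16.784 m > 13 m — it cannot stop.
Distance remaining when braking begins: 13 − 10.640 = 2.360 m.
v² = v₀² − 2a·d = 57.755 − 2 × 4.700 × 2.360 = 35.571 m²/s².
v = √35.571 = 5.964 m/s.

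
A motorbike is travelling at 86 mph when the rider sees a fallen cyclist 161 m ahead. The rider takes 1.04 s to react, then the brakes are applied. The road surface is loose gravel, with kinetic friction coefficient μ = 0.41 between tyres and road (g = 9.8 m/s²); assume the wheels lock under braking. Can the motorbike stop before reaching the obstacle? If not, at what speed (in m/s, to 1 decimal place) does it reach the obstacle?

86 mph × 0.44704 = 38.4454 m/s.
a = μg = 0.41 × 9.8 = 4.018 m/s².
Reaction distance = 38.4454 × 1.04 = 39.983 m.
Braking distance needed to stop: v²/(2a) = 1478.049 / 8.036 = 183.928 m, so total needed = 39.983 + 183.928 = 223.911 m > 161 m — it cannot stop.
Distance remaining when braking begins: 161 − 39.983 = 121.017 m.
v² = v₀² − 2a·d = 1478.049 − 2 × 4.018 × 121.017 = 505.556 m²/s².
v = √505.556 = 22.485 m/s.

No — it strikes the obstacle at 22.5 m/s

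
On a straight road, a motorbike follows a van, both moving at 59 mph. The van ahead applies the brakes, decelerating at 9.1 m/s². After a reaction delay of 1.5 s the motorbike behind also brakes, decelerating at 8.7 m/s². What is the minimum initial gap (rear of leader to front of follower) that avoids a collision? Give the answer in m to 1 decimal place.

59 mph × 0.44704 = 26.3754 m/s.
Leader travels v²/(2a_L) = 695.662 / 18.200 = 38.223 m before stopping.
Follower covers v·t_r = 26.3754 × 1.5 = 39.563 m while reacting, then v²/(2a_F) = 695.662 / 17.400 = 39.981 m while braking, for a total of 39.563 + 39.981 = 79.544 m.
Since a_F ≤ a_L and the follower starts braking later, the follower is never slower than the leader, so the closest approach is when both have stopped.
Minimum gap = 79.544 − 38.223 = 41.321 m.

Minimum gap ≈ 41.3 m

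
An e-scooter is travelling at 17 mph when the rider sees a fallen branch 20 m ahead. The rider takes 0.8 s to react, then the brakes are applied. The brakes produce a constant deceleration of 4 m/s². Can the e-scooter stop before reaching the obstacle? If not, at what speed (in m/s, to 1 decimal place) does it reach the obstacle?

Yes — it stops about 6.7 m short of the obstacle, so it never reaches it

17 mph × 0.44704 = 7.5997 m/s.
Reaction distance = 7.5997 × 0.8 = 6.080 m.
Braking distance = v²/(2a) = 57.755 / 8.000 = 7.219 m.
Total stopping distance = 6.080 + 7.219 = 13.299 m, vs 20 m available — it stops with 20 − 13.299 = 6.701 m to spare.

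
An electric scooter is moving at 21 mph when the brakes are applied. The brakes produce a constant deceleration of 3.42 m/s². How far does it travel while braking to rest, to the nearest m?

21 mph × 0.44704 = 9.3878 m/s.
Braking distance = v²/(2a) = 9.3878² / (2 × 3.420) = 88.131 / 6.840 = 12.885 m.

Braking distance ≈ 13 m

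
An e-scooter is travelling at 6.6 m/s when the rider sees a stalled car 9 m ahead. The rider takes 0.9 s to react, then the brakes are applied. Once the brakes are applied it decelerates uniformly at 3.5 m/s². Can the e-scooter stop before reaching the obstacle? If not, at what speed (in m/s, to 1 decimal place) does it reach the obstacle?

Reaction distance = 6.6000 × 0.9 = 5.940 m.
Braking distance needed to stop: v²/(2a) = 43.560 / 7.000 = 6.223 m, so total needed = 5.940 + 6.223 = 12.163 m > 9 m — it cannot stop.
Distance remaining when braking begins: 9 − 5.940 = 3.060 m.
v² = v₀² − 2a·d = 43.560 − 2 × 3.500 × 3.060 = 22.140 m²/s².
v = √22.140 = 4.705 m/s.

No — it strikes the obstacle at 4.7 m/s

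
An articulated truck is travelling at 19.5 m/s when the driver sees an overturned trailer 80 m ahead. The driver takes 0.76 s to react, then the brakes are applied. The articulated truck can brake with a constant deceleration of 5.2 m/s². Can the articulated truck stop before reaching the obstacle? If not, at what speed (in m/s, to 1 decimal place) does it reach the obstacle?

Reaction distance = 19.5000 × 0.76 = 14.820 m.
Braking distance = v²/(2a) = 380.250 / 10.400 = 36.562 m.
Total stopping distance = 14.820 + 36.562 = 51.382 m, vs 80 m available — it stops with 80 − 51.382 = 28.618 m to spare.

Yes — it stops about 28.6 m short of the obstacle, so it never reaches it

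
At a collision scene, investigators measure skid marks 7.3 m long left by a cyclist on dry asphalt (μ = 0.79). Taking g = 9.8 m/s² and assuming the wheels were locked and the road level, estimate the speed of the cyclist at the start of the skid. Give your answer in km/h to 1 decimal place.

Initial speed ≈ 38.3 km/h

Deceleration a = μg = 0.79 × 9.8 = 7.742 m/s².
v = √(2a·d) = √(2 × 7.742 × 7.3) = √113.033 = 10.6317 m/s.
= 10.6317 × 3.6 = 38.274 km/h.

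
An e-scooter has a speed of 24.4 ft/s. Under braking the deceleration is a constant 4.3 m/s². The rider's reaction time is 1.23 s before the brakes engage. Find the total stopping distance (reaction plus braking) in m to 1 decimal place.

Total stopping distance ≈ 15.6 m

24.4 ft/s × 0.3048 = 7.4371 m/s.
Reaction distance = v·t_r = 7.4371 × 1.23 = 9.148 m.
Braking distance = v²/(2a) = 7.4371² / (2 × 4.300) = 55.310 / 8.600 = 6.431 m.
Total = 9.148 + 6.431 = 15.579 m.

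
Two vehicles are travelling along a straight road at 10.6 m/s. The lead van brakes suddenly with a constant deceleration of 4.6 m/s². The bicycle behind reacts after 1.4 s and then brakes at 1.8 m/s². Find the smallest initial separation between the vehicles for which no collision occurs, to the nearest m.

Leader travels v²/(2a_L) = 112.360 / 9.200 = 12.213 m before stopping.
Follower covers v·t_r = 10.6000 × 1.4 = 14.840 m while reacting, then v²/(2a_F) = 112.360 / 3.600 = 31.211 m while braking, for a total of 14.840 + 31.211 = 46.051 m.
Since a_F ≤ a_L and the follower starts braking later, the follower is never slower than the leader, so the closest approach is when both have stopped.
Minimum gap = 46.051 − 12.213 = 33.838 m.

Minimum gap ≈ 34 m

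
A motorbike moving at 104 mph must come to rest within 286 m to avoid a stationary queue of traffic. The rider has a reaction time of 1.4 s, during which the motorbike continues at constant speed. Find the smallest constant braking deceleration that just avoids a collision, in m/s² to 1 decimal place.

104 mph × 0.44704 = 46.4922 m/s.
Distance covered during reaction = 46.4922 × 1.4 = 65.089 m.
Distance available for braking: 286 − 65.089 = 220.911 m.
v² = 2a·d ⇒ a = v²/(2d) = 46.4922² / (2 × 220.911) = 2161.525 / 441.822 = 4.8923 m/s².

Required deceleration ≈ 4.9 m/s²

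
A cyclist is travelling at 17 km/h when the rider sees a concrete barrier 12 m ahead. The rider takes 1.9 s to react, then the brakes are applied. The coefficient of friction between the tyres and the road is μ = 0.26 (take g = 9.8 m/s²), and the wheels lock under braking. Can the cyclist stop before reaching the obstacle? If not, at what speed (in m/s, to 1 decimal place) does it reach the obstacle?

17 km/h ÷ 3.6 = 4.7222 m/s.
a = μg = 0.26 × 9.8 = 2.548 m/s².
Reaction distance = 4.7222 × 1.9 = 8.972 m.
Braking distance needed to stop: v²/(2a) = 22.299 / 5.096 = 4.376 m, so total needed = 8.972 + 4.376 = 13.348 m > 12 m — it cannot stop.
Distance remaining when braking begins: 12 − 8.972 = 3.028 m.
v² = v₀² − 2a·d = 22.299 − 2 × 2.548 × 3.028 = 6.868 m²/s².
v = √6.868 = 2.621 m/s.

No — it strikes the obstacle at 2.6 m/s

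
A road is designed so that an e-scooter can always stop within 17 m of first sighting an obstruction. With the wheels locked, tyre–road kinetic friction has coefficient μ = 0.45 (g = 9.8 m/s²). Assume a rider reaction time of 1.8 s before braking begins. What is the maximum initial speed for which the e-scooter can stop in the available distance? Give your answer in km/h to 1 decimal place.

Maximum speed ≈ 24.0 km/h

a = μg = 0.45 × 9.8 = 4.410 m/s².
Stopping distance: v·t_r + v²/(2a) = 17 with t_r = 1.8 s and a = 4.410 m/s².
So v² + 15.876 v − 149.94 = 0.
Positive root: v = −a·t_r + √((a·t_r)² + 2a·d) = −7.938 + √(63.012 + 149.94) = 6.6549 m/s.
6.6549 m/s × 3.6 = 23.958 km/h.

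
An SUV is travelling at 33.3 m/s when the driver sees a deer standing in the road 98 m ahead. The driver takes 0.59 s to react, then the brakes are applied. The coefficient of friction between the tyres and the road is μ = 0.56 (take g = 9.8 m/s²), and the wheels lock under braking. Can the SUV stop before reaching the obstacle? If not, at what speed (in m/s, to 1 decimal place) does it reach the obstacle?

No — it strikes the obstacle at 15.8 m/s

a = μg = 0.56 × 9.8 = 5.488 m/s².
Reaction distance = 33.3000 × 0.59 = 19.647 m.
Braking distance needed to stop: v²/(2a) = 1108.890 / 10.976 = 101.029 m, so total needed = 19.647 + 101.029 = 120.676 m > 98 m — it cannot stop.
Distance remaining when braking begins: 98 − 19.647 = 78.353 m.
v² = v₀² − 2a·d = 1108.890 − 2 × 5.488 × 78.353 = 248.887 m²/s².
v = √248.887 = 15.776 m/s.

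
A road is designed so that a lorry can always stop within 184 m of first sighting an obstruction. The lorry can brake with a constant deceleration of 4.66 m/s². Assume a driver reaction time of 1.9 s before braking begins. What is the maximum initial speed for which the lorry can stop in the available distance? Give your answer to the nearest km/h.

Maximum speed ≈ 121 km/h

Stopping distance: v·t_r + v²/(2a) = 184 with t_r = 1.9 s and a = 4.660 m/s².
So v² + 17.708 v − 1714.88 = 0.
Positive root: v = −a·t_r + √((a·t_r)² + 2a·d) = −8.854 + √(78.393 + 1714.88) = 33.4931 m/s.
33.4931 m/s × 3.6 = 120.575 km/h.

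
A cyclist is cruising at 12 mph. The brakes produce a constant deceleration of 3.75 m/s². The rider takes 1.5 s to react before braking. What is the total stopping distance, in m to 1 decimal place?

12 mph × 0.44704 = 5.3645 m/s.
Reaction distance = v·t_r = 5.3645 × 1.5 = 8.047 m.
Braking distance = v²/(2a) = 5.3645² / (2 × 3.750) = 28.778 / 7.500 = 3.837 m.
Total = 8.047 + 3.837 = 11.884 m.

Total stopping distance ≈ 11.9 m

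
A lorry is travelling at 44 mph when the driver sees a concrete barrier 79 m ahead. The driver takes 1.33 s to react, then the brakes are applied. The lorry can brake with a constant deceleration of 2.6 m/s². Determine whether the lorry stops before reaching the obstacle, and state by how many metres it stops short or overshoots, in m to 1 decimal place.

44 mph × 0.44704 = 19.6698 m/s.
Reaction distance = 19.6698 × 1.33 = 26.161 m.
Braking distance = v²/(2a) = 386.901 / 5.200 = 74.404 m.
Total stopping distance = 26.161 + 74.404 = 100.565 m, vs 79 m available — it cannot stop in time and overshoots by 100.565 − 79 = 21.565 m.

No — it overshoots by 21.6 m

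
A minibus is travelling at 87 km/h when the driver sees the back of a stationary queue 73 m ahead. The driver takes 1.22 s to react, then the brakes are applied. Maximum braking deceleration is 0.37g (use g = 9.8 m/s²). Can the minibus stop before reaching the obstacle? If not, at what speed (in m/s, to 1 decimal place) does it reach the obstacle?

No — it strikes the obstacle at 16.4 m/s

87 km/h ÷ 3.6 = 24.1667 m/s.
a = 0.37 × 9.8 = 3.626 m/s².
Reaction distance = 24.1667 × 1.22 = 29.483 m.
Braking distance needed to stop: v²/(2a) = 584.029 / 7.252 = 80.534 m, so total needed = 29.483 + 80.534 = 110.017 m > 73 m — it cannot stop.
Distance remaining when braking begins: 73 − 29.483 = 43.517 m.
v² = v₀² − 2a·d = 584.029 − 2 × 3.626 × 43.517 = 268.444 m²/s².
v = √268.444 = 16.384 m/s.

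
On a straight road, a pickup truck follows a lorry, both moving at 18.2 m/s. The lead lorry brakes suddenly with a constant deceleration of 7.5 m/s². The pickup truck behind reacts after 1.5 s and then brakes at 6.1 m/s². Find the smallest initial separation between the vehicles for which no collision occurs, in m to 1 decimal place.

Leader travels v²/(2a_L) = 331.240 / 15.000 = 22.083 m before stopping.
Follower covers v·t_r = 18.2000 × 1.5 = 27.300 m while reacting, then v²/(2a_F) = 331.240 / 12.200 = 27.151 m while braking, for a total of 27.300 + 27.151 = 54.451 m.
Since a_F ≤ a_L and the follower starts braking later, the follower is never slower than the leader, so the closest approach is when both have stopped.
Minimum gap = 54.451 − 22.083 = 32.368 m.

Minimum gap ≈ 32.4 m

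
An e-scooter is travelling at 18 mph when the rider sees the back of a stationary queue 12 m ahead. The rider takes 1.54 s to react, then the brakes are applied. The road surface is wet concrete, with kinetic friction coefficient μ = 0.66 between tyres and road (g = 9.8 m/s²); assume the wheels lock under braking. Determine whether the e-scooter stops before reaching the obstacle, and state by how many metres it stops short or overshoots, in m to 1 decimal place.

18 mph × 0.44704 = 8.0467 m/s.
a = μg = 0.66 × 9.8 = 6.468 m/s².
Reaction distance = 8.0467 × 1.54 = 12.392 m.
Braking distance = v²/(2a) = 64.749 / 12.936 = 5.005 m.
Total stopping distance = 12.392 + 5.005 = 17.397 m, vs 12 m available — it cannot stop in time and overshoots by 17.397 − 12 = 5.397 m.

No — it overshoots by 5.4 m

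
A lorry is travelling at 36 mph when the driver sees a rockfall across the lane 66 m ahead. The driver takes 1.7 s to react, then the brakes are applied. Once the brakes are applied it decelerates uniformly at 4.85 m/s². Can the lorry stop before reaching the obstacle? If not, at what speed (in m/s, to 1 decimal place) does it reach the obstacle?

36 mph × 0.44704 = 16.0934 m/s.
Reaction distance = 16.0934 × 1.7 = 27.359 m.
Braking distance = v²/(2a) = 258.998 / 9.700 = 26.701 m.
Total stopping distance = 27.359 + 26.701 = 54.060 m, vs 66 m available — it stops with 66 − 54.060 = 11.940 m to spare.

Yes — it stops about 11.9 m short of the obstacle, so it never reaches it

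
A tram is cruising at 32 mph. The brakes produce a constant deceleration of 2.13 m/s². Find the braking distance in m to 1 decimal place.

32 mph × 0.44704 = 14.3053 m/s.
Braking distance = v²/(2a) = 14.3053² / (2 × 2.130) = 204.642 / 4.260 = 48.038 m.

Braking distance ≈ 48.0 m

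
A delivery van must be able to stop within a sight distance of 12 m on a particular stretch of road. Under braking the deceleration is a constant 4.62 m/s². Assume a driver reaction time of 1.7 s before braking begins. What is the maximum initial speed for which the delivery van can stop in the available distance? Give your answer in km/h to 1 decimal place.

Stopping distance: v·t_r + v²/(2a) = 12 with t_r = 1.7 s and a = 4.620 m/s².
So v² + 15.708 v − 110.88 = 0.
Positive root: v = −a·t_r + √((a·t_r)² + 2a·d) = −7.854 + √(61.685 + 110.88) = 5.2824 m/s.
5.2824 m/s × 3.6 = 19.017 km/h.

Maximum speed ≈ 19.0 km/h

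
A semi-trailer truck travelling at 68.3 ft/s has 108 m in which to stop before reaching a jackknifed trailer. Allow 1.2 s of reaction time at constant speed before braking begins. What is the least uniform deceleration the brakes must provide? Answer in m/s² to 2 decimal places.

Required deceleration ≈ 2.61 m/s²

68.3 ft/s × 0.3048 = 20.8178 m/s.
Distance covered during reaction = 20.8178 × 1.2 = 24.981 m.
Distance available for braking: 108 − 24.981 = 83.019 m.
v² = 2a·d ⇒ a = v²/(2d) = 20.8178² / (2 × 83.019) = 433.381 / 166.038 = 2.6101 m/s².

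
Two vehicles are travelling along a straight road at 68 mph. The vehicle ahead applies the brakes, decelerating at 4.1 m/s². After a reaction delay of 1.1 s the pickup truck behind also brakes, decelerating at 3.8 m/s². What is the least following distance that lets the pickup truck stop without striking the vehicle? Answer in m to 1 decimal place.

Minimum gap ≈ 42.3 m

68 mph × 0.44704 = 30.3987 m/s.
Leader travels v²/(2a_L) = 924.081 / 8.200 = 112.693 m before stopping.
Follower covers v·t_r = 30.3987 × 1.1 = 33.439 m while reacting, then v²/(2a_F) = 924.081 / 7.600 = 121.590 m while braking, for a total of 33.439 + 121.590 = 155.029 m.
Since a_F ≤ a_L and the follower starts braking later, the follower is never slower than the leader, so the closest approach is when both have stopped.
Minimum gap = 155.029 − 112.693 = 42.336 m.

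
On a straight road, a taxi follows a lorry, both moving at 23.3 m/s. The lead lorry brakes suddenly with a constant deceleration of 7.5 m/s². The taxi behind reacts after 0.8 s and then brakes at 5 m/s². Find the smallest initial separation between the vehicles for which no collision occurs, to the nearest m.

Minimum gap ≈ 37 m

Leader travels v²/(2a_L) = 542.890 / 15.000 = 36.193 m before stopping.
Follower covers v·t_r = 23.3000 × 0.8 = 18.640 m while reacting, then v²/(2a_F) = 542.890 / 10.000 = 54.289 m while braking, for a total of 18.640 + 54.289 = 72.929 m.
Since a_F ≤ a_L and the follower starts braking later, the follower is never slower than the leader, so the closest approach is when both have stopped.
Minimum gap = 72.929 − 36.193 = 36.736 m.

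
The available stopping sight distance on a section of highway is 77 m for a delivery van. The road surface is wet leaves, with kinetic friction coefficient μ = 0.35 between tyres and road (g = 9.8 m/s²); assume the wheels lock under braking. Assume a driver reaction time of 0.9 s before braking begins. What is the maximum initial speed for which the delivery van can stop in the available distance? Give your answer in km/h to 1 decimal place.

a = μg = 0.35 × 9.8 = 3.430 m/s².
Stopping distance: v·t_r + v²/(2a) = 77 with t_r = 0.9 s and a = 3.430 m/s².
So v² + 6.174 v − 528.22 = 0.
Positive root: v = −a·t_r + √((a·t_r)² + 2a·d) = −3.087 + √(9.530 + 528.22) = 20.1024 m/s.
20.1024 m/s × 3.6 = 72.369 km/h.

Maximum speed ≈ 72.4 km/h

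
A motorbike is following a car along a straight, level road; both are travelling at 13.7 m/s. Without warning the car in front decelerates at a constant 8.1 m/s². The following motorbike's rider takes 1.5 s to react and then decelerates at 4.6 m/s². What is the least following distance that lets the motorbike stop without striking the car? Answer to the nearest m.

Leader travels v²/(2a_L) = 187.690 / 16.200 = 11.586 m before stopping.
Follower covers v·t_r = 13.7000 × 1.5 = 20.550 m while reacting, then v²/(2a_F) = 187.690 / 9.200 = 20.401 m while braking, for a total of 20.550 + 20.401 = 40.951 m.
Since a_F ≤ a_L and the follower starts braking later, the follower is never slower than the leader, so the closest approach is when both have stopped.
Minimum gap = 40.951 − 11.586 = 29.365 m.

Minimum gap ≈ 29 m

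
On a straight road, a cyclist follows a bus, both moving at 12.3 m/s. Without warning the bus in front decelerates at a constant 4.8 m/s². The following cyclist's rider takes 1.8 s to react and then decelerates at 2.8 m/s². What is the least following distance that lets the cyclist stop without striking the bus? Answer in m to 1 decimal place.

Leader travels v²/(2a_L) = 151.290 / 9.600 = 15.759 m before stopping.
Follower covers v·t_r = 12.3000 × 1.8 = 22.140 m while reacting, then v²/(2a_F) = 151.290 / 5.600 = 27.016 m while braking, for a total of 22.140 + 27.016 = 49.156 m.
Since a_F ≤ a_L and the follower starts braking later, the follower is never slower than the leader, so the closest approach is when both have stopped.
Minimum gap = 49.156 − 15.759 = 33.397 m.

Minimum gap ≈ 33.4 m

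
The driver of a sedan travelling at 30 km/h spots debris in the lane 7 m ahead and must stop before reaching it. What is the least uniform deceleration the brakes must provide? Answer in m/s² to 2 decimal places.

Required deceleration ≈ 4.96 m/s²

30 km/h ÷ 3.6 = 8.3333 m/s.
v² = 2a·d ⇒ a = v²/(2d) = 8.3333² / (2 × 7.000) = 69.444 / 14.000 = 4.9603 m/s².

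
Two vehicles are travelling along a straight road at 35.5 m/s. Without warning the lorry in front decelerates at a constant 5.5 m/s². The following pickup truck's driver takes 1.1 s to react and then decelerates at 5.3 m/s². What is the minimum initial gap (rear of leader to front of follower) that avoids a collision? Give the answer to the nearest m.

Minimum gap ≈ 43 m

Leader travels v²/(2a_L) = 1260.250 / 11.000 = 114.568 m before stopping.
Follower covers v·t_r = 35.5000 × 1.1 = 39.050 m while reacting, then v²/(2a_F) = 1260.250 / 10.600 = 118.892 m while braking, for a total of 39.050 + 118.892 = 157.942 m.
Since a_F ≤ a_L and the follower starts braking later, the follower is never slower than the leader, so the closest approach is when both have stopped.
Minimum gap = 157.942 − 114.568 = 43.374 m.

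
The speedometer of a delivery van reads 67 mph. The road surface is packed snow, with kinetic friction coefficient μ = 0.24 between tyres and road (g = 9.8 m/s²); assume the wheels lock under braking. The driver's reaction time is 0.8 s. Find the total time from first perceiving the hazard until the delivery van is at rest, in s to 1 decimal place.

67 mph × 0.44704 = 29.9517 m/s.
a = μg = 0.24 × 9.8 = 2.352 m/s².
Braking time = v/a = 29.9517 / 2.352 = 12.735 s.
Total = 0.8 + 12.735 = 13.535 s.

Total time ≈ 13.5 s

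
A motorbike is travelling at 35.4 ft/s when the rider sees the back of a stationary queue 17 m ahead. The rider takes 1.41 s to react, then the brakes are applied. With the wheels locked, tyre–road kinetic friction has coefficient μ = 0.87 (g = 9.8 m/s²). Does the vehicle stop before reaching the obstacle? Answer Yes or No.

No

35.4 ft/s × 0.3048 = 10.7899 m/s.
a = μg = 0.87 × 9.8 = 8.526 m/s².
Reaction distance = 10.7899 × 1.41 = 15.214 m.
Braking distance = v²/(2a) = 116.422 / 17.052 = 6.827 m.
Total stopping distance = 15.214 + 6.827 = 22.041 m, vs 17 m available — it cannot stop in time and overshoots by 22.041 − 17 = 5.041 m.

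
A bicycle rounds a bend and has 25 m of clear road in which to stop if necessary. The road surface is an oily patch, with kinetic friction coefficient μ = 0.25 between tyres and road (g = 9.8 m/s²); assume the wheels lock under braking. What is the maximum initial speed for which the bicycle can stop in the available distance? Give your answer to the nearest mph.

Maximum speed ≈ 25 mph

a = μg = 0.25 × 9.8 = 2.450 m/s².
v²/(2a) = d ⇒ v = √(2 × 2.450 × 25) = √122.50 = 11.0680 m/s.
11.0680 m/s ÷ 0.44704 = 24.758 mph.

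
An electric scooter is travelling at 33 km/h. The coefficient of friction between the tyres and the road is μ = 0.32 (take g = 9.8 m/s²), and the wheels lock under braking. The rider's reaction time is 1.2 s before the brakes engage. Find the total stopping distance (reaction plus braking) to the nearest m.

33 km/h ÷ 3.6 = 9.1667 m/s.
a = μg = 0.32 × 9.8 = 3.136 m/s².
Reaction distance = v·t_r = 9.1667 × 1.2 = 11.000 m.
Braking distance = v²/(2a) = 9.1667² / (2 × 3.136) = 84.028 / 6.272 = 13.397 m.
Total = 11.000 + 13.397 = 24.397 m.

Total stopping distance ≈ 24 m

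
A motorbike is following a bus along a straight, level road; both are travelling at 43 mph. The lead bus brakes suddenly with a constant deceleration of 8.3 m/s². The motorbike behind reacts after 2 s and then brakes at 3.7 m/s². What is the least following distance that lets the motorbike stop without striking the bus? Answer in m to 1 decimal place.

Minimum gap ≈ 66.1 m

43 mph × 0.44704 = 19.2227 m/s.
Leader travels v²/(2a_L) = 369.512 / 16.600 = 22.260 m before stopping.
Follower covers v·t_r = 19.2227 × 2 = 38.445 m while reacting, then v²/(2a_F) = 369.512 / 7.400 = 49.934 m while braking, for a total of 38.445 + 49.934 = 88.379 m.
Since a_F ≤ a_L and the follower starts braking later, the follower is never slower than the leader, so the closest approach is when both have stopped.
Minimum gap = 88.379 − 22.260 = 66.119 m.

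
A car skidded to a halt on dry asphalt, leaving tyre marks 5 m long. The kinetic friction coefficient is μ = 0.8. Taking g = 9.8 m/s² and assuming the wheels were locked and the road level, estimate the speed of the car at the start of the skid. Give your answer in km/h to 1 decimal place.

Deceleration a = μg = 0.8 × 9.8 = 7.840 m/s².
v = √(2a·d) = √(2 × 7.840 × 5) = √78.400 = 8.8544 m/s.
= 8.8544 × 3.6 = 31.876 km/h.

Initial speed ≈ 31.9 km/h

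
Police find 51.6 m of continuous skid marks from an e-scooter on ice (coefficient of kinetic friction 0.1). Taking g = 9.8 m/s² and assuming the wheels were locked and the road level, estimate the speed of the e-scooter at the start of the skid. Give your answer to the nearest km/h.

Deceleration a = μg = 0.1 × 9.8 = 0.980 m/s².
v = √(2a·d) = √(2 × 0.980 × 51.6) = √101.136 = 10.0566 m/s.
= 10.0566 × 3.6 = 36.204 km/h.

Initial speed ≈ 36 km/h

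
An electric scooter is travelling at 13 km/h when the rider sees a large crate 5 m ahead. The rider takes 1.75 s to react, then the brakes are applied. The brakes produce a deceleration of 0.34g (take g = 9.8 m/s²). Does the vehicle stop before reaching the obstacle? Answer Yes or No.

13 km/h ÷ 3.6 = 3.6111 m/s.
a = 0.34 × 9.8 = 3.332 m/s².
Reaction distance = 3.6111 × 1.75 = 6.319 m.
Braking distance = v²/(2a) = 13.040 / 6.664 = 1.957 m.
Total stopping distance = 6.319 + 1.957 = 8.276 m, vs 5 m available — it cannot stop in time and overshoots by 8.276 − 5 = 3.276 m.

No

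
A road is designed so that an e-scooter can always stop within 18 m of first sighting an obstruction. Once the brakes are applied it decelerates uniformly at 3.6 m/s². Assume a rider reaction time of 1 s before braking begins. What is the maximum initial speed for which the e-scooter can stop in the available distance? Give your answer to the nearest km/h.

Maximum speed ≈ 30 km/h

Stopping distance: v·t_r + v²/(2a) = 18 with t_r = 1 s and a = 3.600 m/s².
So v² + 7.200 v − 129.60 = 0.
Positive root: v = −a·t_r + √((a·t_r)² + 2a·d) = −3.600 + √(12.960 + 129.60) = 8.3398 m/s.
8.3398 m/s × 3.6 = 30.023 km/h.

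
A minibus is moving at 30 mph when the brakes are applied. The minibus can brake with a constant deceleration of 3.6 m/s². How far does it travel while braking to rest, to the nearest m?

Braking distance ≈ 25 m

30 mph × 0.44704 = 13.4112 m/s.
Braking distance = v²/(2a) = 13.4112² / (2 × 3.600) = 179.860 / 7.200 = 24.981 m.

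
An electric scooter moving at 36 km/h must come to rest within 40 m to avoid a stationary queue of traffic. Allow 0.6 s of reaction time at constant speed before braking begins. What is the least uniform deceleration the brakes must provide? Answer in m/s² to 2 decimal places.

36 km/h ÷ 3.6 = 10.0000 m/s.
Distance covered during reaction = 10.0000 × 0.6 = 6.000 m.
Distance available for braking: 40 − 6.000 = 34.000 m.
v² = 2a·d ⇒ a = v²/(2d) = 10.0000² / (2 × 34.000) = 100.000 / 68.000 = 1.4706 m/s².

Required deceleration ≈ 1.47 m/s²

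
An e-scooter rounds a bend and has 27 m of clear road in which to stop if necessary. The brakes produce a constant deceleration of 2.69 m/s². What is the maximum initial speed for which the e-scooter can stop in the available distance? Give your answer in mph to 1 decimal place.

v²/(2a) = d ⇒ v = √(2 × 2.690 × 27) = √145.26 = 12.0524 m/s.
12.0524 m/s ÷ 0.44704 = 26.960 mph.

Maximum speed ≈ 27.0 mph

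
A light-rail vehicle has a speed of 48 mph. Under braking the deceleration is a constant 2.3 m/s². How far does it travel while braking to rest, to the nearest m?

48 mph × 0.44704 = 21.4579 m/s.
Braking distance = v²/(2a) = 21.4579² / (2 × 2.300) = 460.441 / 4.600 = 100.096 m.

Braking distance ≈ 100 m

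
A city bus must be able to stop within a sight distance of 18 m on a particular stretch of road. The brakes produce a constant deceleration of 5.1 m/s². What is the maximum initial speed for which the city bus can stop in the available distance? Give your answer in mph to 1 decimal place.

Maximum speed ≈ 30.3 mph

v²/(2a) = d ⇒ v = √(2 × 5.100 × 18) = √183.60 = 13.5499 m/s.
13.5499 m/s ÷ 0.44704 = 30.310 mph.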